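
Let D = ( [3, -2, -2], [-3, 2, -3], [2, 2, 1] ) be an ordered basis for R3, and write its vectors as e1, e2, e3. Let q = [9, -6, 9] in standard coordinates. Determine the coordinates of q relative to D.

We seek scalars with c_1 e1 + ... + c_3 e3 = q; equivalently solve M c = q where the columns of M are e1, ..., e3.
Row-reducing the augmented matrix [M | q] gives c = (0, -3, 0).
Check: 0·e1 - 3e2 + 0·e3 = [9, -6, 9].

[0, -3, 0]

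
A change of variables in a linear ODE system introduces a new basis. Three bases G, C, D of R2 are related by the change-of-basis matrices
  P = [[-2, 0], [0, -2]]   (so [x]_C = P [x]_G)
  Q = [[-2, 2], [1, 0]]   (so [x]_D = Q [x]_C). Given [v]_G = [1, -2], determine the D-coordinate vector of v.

Composing the changes, [v]_D = Q P [v]_G.
Q P = [[4, -4], [-2, 0]]; applying this to [1, -2] gives [12, -2].

[12, -2]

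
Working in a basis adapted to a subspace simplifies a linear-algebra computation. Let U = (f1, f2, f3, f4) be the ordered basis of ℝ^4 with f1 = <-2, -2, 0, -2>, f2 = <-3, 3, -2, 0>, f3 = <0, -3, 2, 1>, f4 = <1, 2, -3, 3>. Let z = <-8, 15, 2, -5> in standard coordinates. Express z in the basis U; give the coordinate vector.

We seek scalars with c_1 f1 + ... + c_4 f4 = z; equivalently solve M c = z where the columns of M are f1, ..., f4.
Solving this 4x4 system gives c = (-4, 4, -1, -4).
Check: -4f1 + 4f2 - f3 - 4f4 = <-8, 15, 2, -5>.

<-4, 4, -1, -4>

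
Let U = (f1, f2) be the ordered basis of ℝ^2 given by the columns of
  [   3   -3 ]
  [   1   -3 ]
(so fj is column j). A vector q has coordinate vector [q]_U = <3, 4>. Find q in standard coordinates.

q = M [q]_U, where M has columns f1, f2.
Carrying out the matrix-vector product, q = <-3, -9>.

<-3, -9>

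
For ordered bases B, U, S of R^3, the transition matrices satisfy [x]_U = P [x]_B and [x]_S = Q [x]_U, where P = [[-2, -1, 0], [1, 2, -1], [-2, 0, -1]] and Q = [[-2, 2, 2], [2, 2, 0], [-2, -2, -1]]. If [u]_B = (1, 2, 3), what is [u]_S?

(2, -4, 9)

First [u]_U = P [u]_B = (-4, 2, -5).
Then [u]_S = Q [u]_U = (2, -4, 9).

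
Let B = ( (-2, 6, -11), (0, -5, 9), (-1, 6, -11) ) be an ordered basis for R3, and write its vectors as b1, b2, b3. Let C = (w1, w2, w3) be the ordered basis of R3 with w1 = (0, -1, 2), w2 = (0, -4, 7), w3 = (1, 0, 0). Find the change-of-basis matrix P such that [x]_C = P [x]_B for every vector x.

[[-2, 1, -2], [-1, 1, -1], [-2, 0, -1]]

Let M have columns bj and N have columns wj. Then for every x, N [x]_C = x = M [x]_B, so P = N^(-1) M.
Since det N = 1, N^(-1) has integer entries; multiplying gives P = [[-2, 1, -2], [-1, 1, -1], [-2, 0, -1]].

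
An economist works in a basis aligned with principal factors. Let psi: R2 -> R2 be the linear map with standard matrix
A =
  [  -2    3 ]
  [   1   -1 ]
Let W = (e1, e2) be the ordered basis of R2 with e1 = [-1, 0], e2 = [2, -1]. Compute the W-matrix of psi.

With P the matrix whose columns are e1, e2, [psi]_W = P^(-1) A P.
Column by column: psi(e1) = A e1 = [2, -1]; its W-coordinates [0, 1] give column 1.
Continuing for each basis vector yields [psi]_W = [[0, 1], [1, -3]].

[[0, 1], [1, -3]]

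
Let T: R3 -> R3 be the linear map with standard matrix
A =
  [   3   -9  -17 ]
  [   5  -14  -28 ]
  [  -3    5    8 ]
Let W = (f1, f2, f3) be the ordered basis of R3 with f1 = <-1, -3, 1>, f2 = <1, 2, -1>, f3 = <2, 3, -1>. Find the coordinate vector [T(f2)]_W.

<-2, -2, 1>

Compute T(f2) = A f2 = <2, 5, -1> in standard coordinates.
Then write this in W-coordinates: solve for y in y_1 f1 + ... + y_3 f3 = <2, 5, -1>.
This gives y = <-2, -2, 1>, which is column 2 of [T]_W.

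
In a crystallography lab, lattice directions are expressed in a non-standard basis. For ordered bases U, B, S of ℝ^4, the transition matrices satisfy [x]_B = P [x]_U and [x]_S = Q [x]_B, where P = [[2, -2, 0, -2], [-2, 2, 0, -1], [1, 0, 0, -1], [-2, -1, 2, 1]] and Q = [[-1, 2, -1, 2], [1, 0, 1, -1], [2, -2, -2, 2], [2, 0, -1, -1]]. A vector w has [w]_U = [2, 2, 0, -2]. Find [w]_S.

[-20, 16, -20, 12]

Composing the changes, [w]_S = Q P [w]_U.
Q P = [[-11, 4, 4, 3], [5, -1, -2, -4], [2, -10, 4, 2], [5, -3, -2, -4]]; applying this to [2, 2, 0, -2] gives [-20, 16, -20, 12].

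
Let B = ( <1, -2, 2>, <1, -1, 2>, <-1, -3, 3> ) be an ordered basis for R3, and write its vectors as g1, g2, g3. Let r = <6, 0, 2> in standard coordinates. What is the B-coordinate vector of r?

<2, 2, -2>

We seek scalars with c_1 g1 + ... + c_3 g3 = r; equivalently solve M c = r where the columns of M are g1, ..., g3.
Solving this 3x3 system gives c = (2, 2, -2).
Check: 2g1 + 2g2 - 2g3 = <6, 0, 2>.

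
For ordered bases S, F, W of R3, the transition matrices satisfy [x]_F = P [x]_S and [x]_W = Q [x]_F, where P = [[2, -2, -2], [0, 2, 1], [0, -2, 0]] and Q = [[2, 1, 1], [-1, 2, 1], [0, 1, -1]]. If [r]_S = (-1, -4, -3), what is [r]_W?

(21, -26, -19)

Composing the changes, [r]_W = Q P [r]_S.
Q P = [[4, -4, -3], [-2, 4, 4], [0, 4, 1]]; applying this to (-1, -4, -3) gives (21, -26, -19).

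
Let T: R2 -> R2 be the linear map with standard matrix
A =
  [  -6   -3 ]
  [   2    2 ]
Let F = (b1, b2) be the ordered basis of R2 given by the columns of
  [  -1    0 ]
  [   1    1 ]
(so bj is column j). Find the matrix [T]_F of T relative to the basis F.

[[-3, 3], [3, -1]]

With P the matrix whose columns are b1, b2, [T]_F = P^(-1) A P.
Column by column: T(b1) = A b1 = [3, 0]; its F-coordinates [-3, 3] give column 1.
Continuing for each basis vector yields [T]_F = [[-3, 3], [3, -1]].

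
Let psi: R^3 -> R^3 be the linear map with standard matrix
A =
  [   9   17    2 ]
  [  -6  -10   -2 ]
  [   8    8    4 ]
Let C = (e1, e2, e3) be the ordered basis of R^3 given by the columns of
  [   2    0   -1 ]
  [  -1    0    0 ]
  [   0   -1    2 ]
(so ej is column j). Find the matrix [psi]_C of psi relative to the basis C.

With P the matrix whose columns are e1, ..., e3, [psi]_C = P^(-1) A P.
Column by column: psi(e1) = A e1 = (1, -2, 8); its C-coordinates (2, -2, 3) give column 1.
Continuing for each basis vector yields [psi]_C = [[2, -2, -2], [-2, 0, 2], [3, -2, 1]].

[[2, -2, -2], [-2, 0, 2], [3, -2, 1]]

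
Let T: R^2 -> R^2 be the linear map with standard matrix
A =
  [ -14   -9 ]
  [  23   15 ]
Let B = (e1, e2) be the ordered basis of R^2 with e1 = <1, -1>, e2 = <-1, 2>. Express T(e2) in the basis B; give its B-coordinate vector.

<-1, 3>

Compute T(e2) = A e2 = <-4, 7> in standard coordinates.
Then write this in B-coordinates: solve for y in y_1 e1 + y_2 e2 = <-4, 7>.
This gives y = <-1, 3>, which is column 2 of [T]_B.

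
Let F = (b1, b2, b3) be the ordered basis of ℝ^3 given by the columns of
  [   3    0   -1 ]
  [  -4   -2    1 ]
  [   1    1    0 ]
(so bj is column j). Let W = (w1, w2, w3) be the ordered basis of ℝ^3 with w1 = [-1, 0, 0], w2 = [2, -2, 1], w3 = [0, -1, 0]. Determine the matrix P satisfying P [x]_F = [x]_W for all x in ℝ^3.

Let M have columns bj and N have columns wj. Then for every x, N [x]_W = x = M [x]_F, so P = N^(-1) M.
Since det N = -1, N^(-1) has integer entries; multiplying gives P = [[-1, 2, 1], [1, 1, 0], [2, 0, -1]].

[[-1, 2, 1], [1, 1, 0], [2, 0, -1]]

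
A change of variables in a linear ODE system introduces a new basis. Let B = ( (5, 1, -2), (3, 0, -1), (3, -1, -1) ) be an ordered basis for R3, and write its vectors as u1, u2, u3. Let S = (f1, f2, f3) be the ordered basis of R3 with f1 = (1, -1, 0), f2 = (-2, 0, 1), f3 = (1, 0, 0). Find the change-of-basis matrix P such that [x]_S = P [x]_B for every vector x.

Column j of P is [uj]_S, since P maps B-coordinates to S-coordinates.
Expressing u1 in S: u1 = -f1 - 2f2 + 2f3, so column 1 of P is (-1, -2, 2).
Doing the same for each uj gives P = [[-1, 0, 1], [-2, -1, -1], [2, 1, 0]].

[[-1, 0, 1], [-2, -1, -1], [2, 1, 0]]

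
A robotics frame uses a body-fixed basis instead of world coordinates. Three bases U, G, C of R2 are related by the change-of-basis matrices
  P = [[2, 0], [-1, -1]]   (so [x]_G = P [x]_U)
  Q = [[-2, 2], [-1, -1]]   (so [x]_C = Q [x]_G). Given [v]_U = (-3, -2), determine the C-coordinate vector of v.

(22, 1)

Composing the changes, [v]_C = Q P [v]_U.
Q P = [[-6, -2], [-1, 1]]; applying this to (-3, -2) gives (22, 1).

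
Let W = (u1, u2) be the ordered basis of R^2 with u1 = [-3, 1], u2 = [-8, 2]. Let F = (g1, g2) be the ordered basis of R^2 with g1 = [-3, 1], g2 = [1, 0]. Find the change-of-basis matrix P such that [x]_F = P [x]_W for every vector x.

Column j of P is [uj]_F, since P maps W-coordinates to F-coordinates.
Expressing u1 in F: u1 = g1 + 0·g2, so column 1 of P is [1, 0].
Doing the same for each uj gives P = [[1, 2], [0, -2]].

[[1, 2], [0, -2]]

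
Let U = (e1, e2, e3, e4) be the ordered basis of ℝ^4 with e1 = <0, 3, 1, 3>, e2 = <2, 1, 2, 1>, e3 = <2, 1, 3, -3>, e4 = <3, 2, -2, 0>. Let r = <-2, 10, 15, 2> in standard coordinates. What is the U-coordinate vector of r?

<4, -1, 3, -2>

Write r = c_1 e1 + ... + c_4 e4 and solve for the c_i.
Solving this 4x4 system gives c = (4, -1, 3, -2).
Check: 4e1 - e2 + 3e3 - 2e4 = <-2, 10, 15, 2>.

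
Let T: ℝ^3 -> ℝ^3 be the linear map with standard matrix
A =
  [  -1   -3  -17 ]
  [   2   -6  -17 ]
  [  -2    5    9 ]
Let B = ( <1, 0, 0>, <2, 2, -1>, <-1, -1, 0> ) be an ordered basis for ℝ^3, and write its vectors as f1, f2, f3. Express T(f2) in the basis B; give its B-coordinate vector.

Column 2 of [T]_B is the B-coordinate vector of T(f2).
In standard coordinates T(f2) = A f2 = <9, 9, -3>.
Converting to B: <9, 9, -3> = 0·f1 + 3f2 - 3f3, so the coordinate vector is <0, 3, -3>.

<0, 3, -3>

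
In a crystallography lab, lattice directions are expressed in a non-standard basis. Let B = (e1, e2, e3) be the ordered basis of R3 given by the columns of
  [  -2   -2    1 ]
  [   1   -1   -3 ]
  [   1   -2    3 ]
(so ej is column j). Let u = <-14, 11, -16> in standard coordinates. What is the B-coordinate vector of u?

[u]_B is the unique c with M c = u, where M has columns e1, ..., e3.
Row-reducing the augmented matrix [M | u] gives c = (2, 3, -4).
Check: 2e1 + 3e2 - 4e3 = <-14, 11, -16>.

<2, 3, -4>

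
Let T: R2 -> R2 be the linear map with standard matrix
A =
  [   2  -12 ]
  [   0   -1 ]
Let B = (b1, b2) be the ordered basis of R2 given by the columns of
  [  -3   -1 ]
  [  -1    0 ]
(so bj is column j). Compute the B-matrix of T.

With P the matrix whose columns are b1, b2, [T]_B = P^(-1) A P.
Column by column: T(b1) = A b1 = [6, 1]; its B-coordinates [-1, -3] give column 1.
Continuing for each basis vector yields [T]_B = [[-1, 0], [-3, 2]].

[[-1, 0], [-3, 2]]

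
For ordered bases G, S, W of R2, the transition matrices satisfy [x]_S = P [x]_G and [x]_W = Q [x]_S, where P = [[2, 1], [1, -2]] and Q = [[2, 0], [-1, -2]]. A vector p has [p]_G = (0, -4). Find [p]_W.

(-8, -12)

Apply P to get S-coordinates (-4, 8), then Q to get W-coordinates.
The result is [p]_W = (-8, -12).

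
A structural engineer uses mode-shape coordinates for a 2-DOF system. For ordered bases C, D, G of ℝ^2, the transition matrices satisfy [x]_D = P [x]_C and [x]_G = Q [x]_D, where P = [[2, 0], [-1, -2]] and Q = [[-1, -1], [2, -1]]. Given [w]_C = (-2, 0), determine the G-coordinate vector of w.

Apply P to get D-coordinates (-4, 2), then Q to get G-coordinates.
The result is [w]_G = (2, -10).

(2, -10)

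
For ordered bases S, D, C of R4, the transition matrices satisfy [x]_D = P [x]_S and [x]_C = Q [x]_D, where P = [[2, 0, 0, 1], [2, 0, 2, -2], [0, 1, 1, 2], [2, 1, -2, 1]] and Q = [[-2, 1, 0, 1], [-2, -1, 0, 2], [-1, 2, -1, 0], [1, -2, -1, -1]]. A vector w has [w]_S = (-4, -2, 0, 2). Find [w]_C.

First [w]_D = P [w]_S = (-6, -12, 2, -8).
Then [w]_C = Q [w]_D = (-8, 8, -20, 24).

(-8, 8, -20, 24)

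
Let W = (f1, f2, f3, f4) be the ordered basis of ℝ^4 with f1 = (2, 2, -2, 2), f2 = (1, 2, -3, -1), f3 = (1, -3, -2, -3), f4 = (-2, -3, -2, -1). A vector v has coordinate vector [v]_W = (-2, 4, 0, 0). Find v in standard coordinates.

The coordinates say v = -2f1 + 4f2 + 0·f3 + 0·f4; adding the scaled basis vectors gives (0, 4, -8, -8).

(0, 4, -8, -8)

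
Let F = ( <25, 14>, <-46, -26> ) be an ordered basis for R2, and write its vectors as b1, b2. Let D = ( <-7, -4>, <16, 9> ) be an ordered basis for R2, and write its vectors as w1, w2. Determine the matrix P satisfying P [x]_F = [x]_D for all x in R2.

Let M have columns bj and N have columns wj. Then for every x, N [x]_D = x = M [x]_F, so P = N^(-1) M.
Since det N = 1, N^(-1) has integer entries; multiplying gives P = [[1, 2], [2, -2]].

[[1, 2], [2, -2]]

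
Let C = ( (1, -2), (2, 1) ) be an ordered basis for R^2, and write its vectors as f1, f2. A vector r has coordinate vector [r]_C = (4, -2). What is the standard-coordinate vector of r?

(0, -10)

r = M [r]_C, where M has columns f1, f2.
Carrying out the matrix-vector product, r = (0, -10).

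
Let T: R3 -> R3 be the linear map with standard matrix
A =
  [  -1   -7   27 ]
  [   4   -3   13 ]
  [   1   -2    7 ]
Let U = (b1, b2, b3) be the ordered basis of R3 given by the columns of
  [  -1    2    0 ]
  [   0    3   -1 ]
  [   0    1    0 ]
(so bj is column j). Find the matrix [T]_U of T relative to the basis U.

[[-3, 2, -3], [-1, 3, 2], [1, -3, 3]]

With P the matrix whose columns are b1, ..., b3, [T]_U = P^(-1) A P.
Column by column: T(b1) = A b1 = (1, -4, -1); its U-coordinates (-3, -1, 1) give column 1.
Continuing for each basis vector yields [T]_U = [[-3, 2, -3], [-1, 3, 2], [1, -3, 3]].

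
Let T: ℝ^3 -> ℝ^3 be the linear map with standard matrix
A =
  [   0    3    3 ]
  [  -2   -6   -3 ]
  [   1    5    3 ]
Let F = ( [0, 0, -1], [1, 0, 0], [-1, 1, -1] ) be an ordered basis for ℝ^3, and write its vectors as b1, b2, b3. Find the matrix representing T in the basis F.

[[0, 1, 0], [0, -2, -1], [3, -2, -1]]

Let P have columns b1, ..., b3. Then [T]_F = P^(-1) A P.
Here det P = -1, so P^(-1) is integer; computing A P first and then P^(-1)(A P) gives [[0, 1, 0], [0, -2, -1], [3, -2, -1]].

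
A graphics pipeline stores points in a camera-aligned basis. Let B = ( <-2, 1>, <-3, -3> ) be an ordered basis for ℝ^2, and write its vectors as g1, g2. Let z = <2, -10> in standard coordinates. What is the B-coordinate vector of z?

<-4, 2>

[z]_B is the unique c with M c = z, where M has columns g1, g2.
System: -2c_1 - 3c_2 = 2, c_1 - 3c_2 = -10; solving gives c_1 = -4, c_2 = 2.
Check: -4g1 + 2g2 = <2, -10>.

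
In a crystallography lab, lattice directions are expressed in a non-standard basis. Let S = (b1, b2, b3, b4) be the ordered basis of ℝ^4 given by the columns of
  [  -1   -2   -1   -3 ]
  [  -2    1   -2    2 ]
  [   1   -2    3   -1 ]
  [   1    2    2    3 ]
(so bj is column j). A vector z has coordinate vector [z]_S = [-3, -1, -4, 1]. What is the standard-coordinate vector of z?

z = M [z]_S, where M has columns b1, ..., b4.
Carrying out the matrix-vector product, z = [6, 15, -14, -10].

[6, 15, -14, -10]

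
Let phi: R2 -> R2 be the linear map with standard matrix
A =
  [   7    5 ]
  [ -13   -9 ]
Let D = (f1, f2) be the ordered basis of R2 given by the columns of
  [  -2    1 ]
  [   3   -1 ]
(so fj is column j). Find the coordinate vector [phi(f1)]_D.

<0, 1>

Column 1 of [phi]_D is the D-coordinate vector of phi(f1).
In standard coordinates phi(f1) = A f1 = <1, -1>.
Converting to D: <1, -1> = 0·f1 + f2, so the coordinate vector is <0, 1>.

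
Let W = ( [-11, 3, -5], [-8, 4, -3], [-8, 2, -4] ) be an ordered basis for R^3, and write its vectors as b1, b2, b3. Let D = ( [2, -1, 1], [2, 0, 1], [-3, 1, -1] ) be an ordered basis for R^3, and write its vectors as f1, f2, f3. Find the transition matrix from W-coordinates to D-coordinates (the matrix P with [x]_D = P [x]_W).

[[-2, -2, -2], [-2, 1, -2], [1, 2, 0]]

Column j of P is [bj]_D, since P maps W-coordinates to D-coordinates.
Expressing b1 in D: b1 = -2f1 - 2f2 + f3, so column 1 of P is [-2, -2, 1].
Doing the same for each bj gives P = [[-2, -2, -2], [-2, 1, -2], [1, 2, 0]].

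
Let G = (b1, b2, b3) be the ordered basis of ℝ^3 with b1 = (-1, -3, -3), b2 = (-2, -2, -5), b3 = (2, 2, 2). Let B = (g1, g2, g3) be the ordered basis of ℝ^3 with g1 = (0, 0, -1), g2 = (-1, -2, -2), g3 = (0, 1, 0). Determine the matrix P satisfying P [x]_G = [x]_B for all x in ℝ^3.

Let M have columns bj and N have columns gj. Then for every x, N [x]_B = x = M [x]_G, so P = N^(-1) M.
Since det N = 1, N^(-1) has integer entries; multiplying gives P = [[1, 1, 2], [1, 2, -2], [-1, 2, -2]].

[[1, 1, 2], [1, 2, -2], [-1, 2, -2]]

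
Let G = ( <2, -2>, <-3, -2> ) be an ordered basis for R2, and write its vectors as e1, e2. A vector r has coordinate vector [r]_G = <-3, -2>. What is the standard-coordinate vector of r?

<0, 10>

r = M [r]_G, where M has columns e1, e2.
Carrying out the matrix-vector product, r = <0, 10>.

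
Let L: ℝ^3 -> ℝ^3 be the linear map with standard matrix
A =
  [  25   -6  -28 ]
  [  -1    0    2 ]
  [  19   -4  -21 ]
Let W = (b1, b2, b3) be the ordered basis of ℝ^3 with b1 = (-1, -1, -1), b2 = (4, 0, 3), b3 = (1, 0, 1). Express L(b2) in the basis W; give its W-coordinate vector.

Compute L(b2) = A b2 = (16, 2, 13) in standard coordinates.
Then write this in W-coordinates: solve for y in y_1 b1 + ... + y_3 b3 = (16, 2, 13).
This gives y = (-2, 3, 2), which is column 2 of [L]_W.

(-2, 3, 2)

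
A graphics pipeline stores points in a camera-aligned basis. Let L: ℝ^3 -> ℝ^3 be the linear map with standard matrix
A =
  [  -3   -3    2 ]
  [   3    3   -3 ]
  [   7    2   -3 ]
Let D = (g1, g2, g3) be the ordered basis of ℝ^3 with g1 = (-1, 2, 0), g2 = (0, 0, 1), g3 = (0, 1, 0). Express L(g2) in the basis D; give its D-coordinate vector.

Compute L(g2) = A g2 = (2, -3, -3) in standard coordinates.
Then write this in D-coordinates: solve for y in y_1 g1 + ... + y_3 g3 = (2, -3, -3).
This gives y = (-2, -3, 1), which is column 2 of [L]_D.

(-2, -3, 1)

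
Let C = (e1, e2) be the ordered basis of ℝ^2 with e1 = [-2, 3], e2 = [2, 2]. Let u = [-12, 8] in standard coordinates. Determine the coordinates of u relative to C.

[4, -2]

[u]_C is the unique c with M c = u, where M has columns e1, e2.
System: -2c_1 + 2c_2 = -12, 3c_1 + 2c_2 = 8; solving gives c_1 = 4, c_2 = -2.
Check: 4e1 - 2e2 = [-12, 8].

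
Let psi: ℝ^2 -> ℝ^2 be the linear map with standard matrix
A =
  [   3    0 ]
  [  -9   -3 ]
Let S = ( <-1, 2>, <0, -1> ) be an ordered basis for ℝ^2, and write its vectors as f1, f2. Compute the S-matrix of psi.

[[3, 0], [3, -3]]

Let P have columns f1, f2. Then [psi]_S = P^(-1) A P.
Here det P = 1, so P^(-1) is integer; computing A P first and then P^(-1)(A P) gives [[3, 0], [3, -3]].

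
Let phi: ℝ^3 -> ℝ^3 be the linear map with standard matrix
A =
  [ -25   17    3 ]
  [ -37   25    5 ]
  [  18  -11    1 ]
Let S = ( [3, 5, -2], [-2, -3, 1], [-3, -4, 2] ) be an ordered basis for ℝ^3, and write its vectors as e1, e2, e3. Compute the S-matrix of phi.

With P the matrix whose columns are e1, ..., e3, [phi]_S = P^(-1) A P.
Column by column: phi(e1) = A e1 = [4, 4, -3]; its S-coordinates [-1, 1, -3] give column 1.
Continuing for each basis vector yields [phi]_S = [[-1, 2, 3], [1, 2, -2], [-3, 0, 0]].

[[-1, 2, 3], [1, 2, -2], [-3, 0, 0]]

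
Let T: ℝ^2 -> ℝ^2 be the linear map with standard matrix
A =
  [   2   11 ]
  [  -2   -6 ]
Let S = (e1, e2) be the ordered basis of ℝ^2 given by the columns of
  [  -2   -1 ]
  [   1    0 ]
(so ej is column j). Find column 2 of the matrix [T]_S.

Compute T(e2) = A e2 = <-2, 2> in standard coordinates.
Then write this in S-coordinates: solve for y in y_1 e1 + y_2 e2 = <-2, 2>.
This gives y = <2, -2>, which is column 2 of [T]_S.

<2, -2>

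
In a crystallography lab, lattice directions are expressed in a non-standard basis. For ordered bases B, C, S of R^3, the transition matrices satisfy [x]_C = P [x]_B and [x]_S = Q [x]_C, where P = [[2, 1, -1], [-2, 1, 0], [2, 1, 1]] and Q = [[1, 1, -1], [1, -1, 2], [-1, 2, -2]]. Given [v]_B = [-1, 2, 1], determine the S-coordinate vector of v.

[2, -3, 7]

Composing the changes, [v]_S = Q P [v]_B.
Q P = [[-2, 1, -2], [8, 2, 1], [-10, -1, -1]]; applying this to [-1, 2, 1] gives [2, -3, 7].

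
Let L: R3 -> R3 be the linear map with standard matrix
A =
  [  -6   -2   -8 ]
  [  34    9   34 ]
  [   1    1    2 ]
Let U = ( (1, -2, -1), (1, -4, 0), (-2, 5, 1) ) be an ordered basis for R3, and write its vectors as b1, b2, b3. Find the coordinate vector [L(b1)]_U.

(3, 3, 0)

Column 1 of [L]_U is the U-coordinate vector of L(b1).
In standard coordinates L(b1) = A b1 = (6, -18, -3).
Converting to U: (6, -18, -3) = 3b1 + 3b2 + 0·b3, so the coordinate vector is (3, 3, 0).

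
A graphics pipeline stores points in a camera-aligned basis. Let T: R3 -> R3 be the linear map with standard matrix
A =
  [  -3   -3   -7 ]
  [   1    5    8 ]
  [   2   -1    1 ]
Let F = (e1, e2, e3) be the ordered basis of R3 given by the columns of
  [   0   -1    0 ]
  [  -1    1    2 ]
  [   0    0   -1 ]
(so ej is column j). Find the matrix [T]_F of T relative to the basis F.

The j-th column of [T]_F is [T(ej)]_F.
T(e1) = A e1 = [3, -5, 1] = 0·e1 - 3e2 - e3, so column 1 is [0, -3, -1].
Repeating for e2, e3 and assembling the columns gives [[0, 2, 3], [-3, 0, -1], [-1, 3, 3]].

[[0, 2, 3], [-3, 0, -1], [-1, 3, 3]]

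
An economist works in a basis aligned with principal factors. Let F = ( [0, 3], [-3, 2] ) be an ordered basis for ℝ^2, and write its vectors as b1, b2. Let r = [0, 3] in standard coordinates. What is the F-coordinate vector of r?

[r]_F is the unique c with M c = r, where M has columns b1, b2.
System: 0c_1 - 3c_2 = 0, 3c_1 + 2c_2 = 3; solving gives c_1 = 1, c_2 = 0.
Check: b1 + 0·b2 = [0, 3].

[1, 0]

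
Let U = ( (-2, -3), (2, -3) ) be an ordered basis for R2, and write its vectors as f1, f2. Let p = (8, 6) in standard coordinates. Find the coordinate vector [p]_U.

(-3, 1)

Write p = c_1 f1 + c_2 f2 and solve for the c_i.
System: -2c_1 + 2c_2 = 8, -3c_1 - 3c_2 = 6; solving gives c_1 = -3, c_2 = 1.
Check: -3f1 + f2 = (8, 6).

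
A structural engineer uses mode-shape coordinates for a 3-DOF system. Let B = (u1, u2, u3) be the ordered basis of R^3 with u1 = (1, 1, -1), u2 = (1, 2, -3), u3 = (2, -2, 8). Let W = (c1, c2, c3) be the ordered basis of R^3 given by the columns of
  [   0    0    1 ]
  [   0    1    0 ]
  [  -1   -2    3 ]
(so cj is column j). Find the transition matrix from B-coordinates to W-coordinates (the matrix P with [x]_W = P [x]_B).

[[2, 2, 2], [1, 2, -2], [1, 1, 2]]

Take x = uj: its B-coordinates are the j-th standard unit vector, so P e_j — column j of P — equals [uj]_W.
u1 = 2c1 + c2 + c3, giving column 1 = (2, 1, 1); repeating for each j gives P = [[2, 2, 2], [1, 2, -2], [1, 1, 2]].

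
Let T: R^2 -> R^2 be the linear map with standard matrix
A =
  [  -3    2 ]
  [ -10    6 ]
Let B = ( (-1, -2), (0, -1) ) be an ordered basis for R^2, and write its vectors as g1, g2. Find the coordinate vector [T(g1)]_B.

Compute T(g1) = A g1 = (-1, -2) in standard coordinates.
Then write this in B-coordinates: solve for y in y_1 g1 + y_2 g2 = (-1, -2).
This gives y = (1, 0), which is column 1 of [T]_B.

(1, 0)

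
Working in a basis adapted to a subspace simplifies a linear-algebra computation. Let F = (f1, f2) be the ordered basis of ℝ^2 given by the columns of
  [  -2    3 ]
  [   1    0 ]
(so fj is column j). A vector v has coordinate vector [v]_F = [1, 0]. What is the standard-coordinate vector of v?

[-2, 1]

By definition v = f1 + 0·f2.
Summing componentwise gives [-2, 1].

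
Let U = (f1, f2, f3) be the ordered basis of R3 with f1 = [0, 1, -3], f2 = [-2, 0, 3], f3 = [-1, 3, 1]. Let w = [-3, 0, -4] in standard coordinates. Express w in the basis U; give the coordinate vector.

We seek scalars with c_1 f1 + ... + c_3 f3 = w; equivalently solve M c = w where the columns of M are f1, ..., f3.
Gaussian elimination on [M | w] yields c = (3, 2, -1).
Check: 3f1 + 2f2 - f3 = [-3, 0, -4].

[3, 2, -1]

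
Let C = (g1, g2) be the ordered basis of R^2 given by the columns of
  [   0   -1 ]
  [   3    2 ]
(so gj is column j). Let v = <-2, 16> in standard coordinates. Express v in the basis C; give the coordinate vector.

We seek scalars with c_1 g1 + c_2 g2 = v; equivalently solve M c = v where the columns of M are g1, g2.
System: 0c_1 - c_2 = -2, 3c_1 + 2c_2 = 16; solving gives c_1 = 4, c_2 = 2.
Check: 4g1 + 2g2 = <-2, 16>.

<4, 2>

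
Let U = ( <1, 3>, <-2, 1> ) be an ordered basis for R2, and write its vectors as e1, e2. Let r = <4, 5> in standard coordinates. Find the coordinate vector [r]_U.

<2, -1>

Write r = c_1 e1 + c_2 e2 and solve for the c_i.
System: c_1 - 2c_2 = 4, 3c_1 + c_2 = 5; solving gives c_1 = 2, c_2 = -1.
Check: 2e1 - e2 = <4, 5>.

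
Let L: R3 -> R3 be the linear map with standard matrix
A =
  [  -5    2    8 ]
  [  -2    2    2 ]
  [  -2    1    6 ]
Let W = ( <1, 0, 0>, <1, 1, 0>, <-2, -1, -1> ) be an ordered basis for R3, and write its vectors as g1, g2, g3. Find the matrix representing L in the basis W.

[[-1, -2, 3], [0, 1, 3], [2, 1, 3]]

Let P have columns g1, ..., g3. Then [L]_W = P^(-1) A P.
Here det P = -1, so P^(-1) is integer; computing A P first and then P^(-1)(A P) gives [[-1, -2, 3], [0, 1, 3], [2, 1, 3]].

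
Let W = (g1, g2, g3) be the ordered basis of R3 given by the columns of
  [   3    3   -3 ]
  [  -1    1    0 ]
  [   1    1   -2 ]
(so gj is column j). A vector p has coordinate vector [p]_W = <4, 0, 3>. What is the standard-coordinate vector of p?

The coordinates say p = 4g1 + 0·g2 + 3g3; adding the scaled basis vectors gives <3, -4, -2>.

<3, -4, -2>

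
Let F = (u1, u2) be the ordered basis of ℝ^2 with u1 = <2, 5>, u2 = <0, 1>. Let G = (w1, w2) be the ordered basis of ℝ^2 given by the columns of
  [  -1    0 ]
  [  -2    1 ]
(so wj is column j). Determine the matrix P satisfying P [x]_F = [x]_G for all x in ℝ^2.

Take x = uj: its F-coordinates are the j-th standard unit vector, so P e_j — column j of P — equals [uj]_G.
u1 = -2w1 + w2, giving column 1 = <-2, 1>; repeating for each j gives P = [[-2, 0], [1, 1]].

[[-2, 0], [1, 1]]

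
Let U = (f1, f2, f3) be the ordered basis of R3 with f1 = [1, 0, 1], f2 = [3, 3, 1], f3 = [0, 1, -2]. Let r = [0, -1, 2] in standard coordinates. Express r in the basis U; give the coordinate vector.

We seek scalars with c_1 f1 + ... + c_3 f3 = r; equivalently solve M c = r where the columns of M are f1, ..., f3.
Solving this 3x3 system gives c = (0, 0, -1).
Check: 0·f1 + 0·f2 - f3 = [0, -1, 2].

[0, 0, -1]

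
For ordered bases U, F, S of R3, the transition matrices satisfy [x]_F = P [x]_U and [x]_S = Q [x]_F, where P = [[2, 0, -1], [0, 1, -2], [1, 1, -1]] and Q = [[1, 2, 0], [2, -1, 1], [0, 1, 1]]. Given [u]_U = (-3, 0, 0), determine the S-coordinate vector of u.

(-6, -15, -3)

First [u]_F = P [u]_U = (-6, 0, -3).
Then [u]_S = Q [u]_F = (-6, -15, -3).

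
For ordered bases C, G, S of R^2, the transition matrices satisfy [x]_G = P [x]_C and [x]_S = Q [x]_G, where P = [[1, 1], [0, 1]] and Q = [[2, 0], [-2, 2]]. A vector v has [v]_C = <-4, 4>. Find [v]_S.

Apply P to get G-coordinates <0, 4>, then Q to get S-coordinates.
The result is [v]_S = <0, 8>.

<0, 8>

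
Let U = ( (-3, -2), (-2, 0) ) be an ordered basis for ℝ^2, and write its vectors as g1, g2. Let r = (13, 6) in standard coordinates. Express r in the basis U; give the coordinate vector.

(-3, -2)

Write r = c_1 g1 + c_2 g2 and solve for the c_i.
System: -3c_1 - 2c_2 = 13, -2c_1 + 0c_2 = 6; solving gives c_1 = -3, c_2 = -2.
Check: -3g1 - 2g2 = (13, 6).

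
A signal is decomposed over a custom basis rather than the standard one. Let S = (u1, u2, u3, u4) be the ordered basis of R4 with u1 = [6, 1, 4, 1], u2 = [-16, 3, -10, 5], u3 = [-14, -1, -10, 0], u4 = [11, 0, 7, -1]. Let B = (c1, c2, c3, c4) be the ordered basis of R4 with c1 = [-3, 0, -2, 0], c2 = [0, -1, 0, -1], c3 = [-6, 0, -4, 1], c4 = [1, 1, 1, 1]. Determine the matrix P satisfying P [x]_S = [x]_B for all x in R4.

[[-2, 2, 2, -2], [-1, -1, -1, -1], [0, 2, 1, -1], [0, 2, -2, -1]]

Take x = uj: its S-coordinates are the j-th standard unit vector, so P e_j — column j of P — equals [uj]_B.
u1 = -2c1 - c2 + 0·c3 + 0·c4, giving column 1 = [-2, -1, 0, 0]; repeating for each j gives P = [[-2, 2, 2, -2], [-1, -1, -1, -1], [0, 2, 1, -1], [0, 2, -2, -1]].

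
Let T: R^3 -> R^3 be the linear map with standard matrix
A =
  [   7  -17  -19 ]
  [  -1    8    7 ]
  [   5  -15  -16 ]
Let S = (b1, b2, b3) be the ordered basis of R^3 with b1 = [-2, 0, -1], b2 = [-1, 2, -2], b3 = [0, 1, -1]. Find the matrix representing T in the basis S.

[[-1, 0, -2], [-3, 3, 2], [1, -3, -3]]

The j-th column of [T]_S is [T(bj)]_S.
T(b1) = A b1 = [5, -5, 6] = -b1 - 3b2 + b3, so column 1 is [-1, -3, 1].
Repeating for b2, b3 and assembling the columns gives [[-1, 0, -2], [-3, 3, 2], [1, -3, -3]].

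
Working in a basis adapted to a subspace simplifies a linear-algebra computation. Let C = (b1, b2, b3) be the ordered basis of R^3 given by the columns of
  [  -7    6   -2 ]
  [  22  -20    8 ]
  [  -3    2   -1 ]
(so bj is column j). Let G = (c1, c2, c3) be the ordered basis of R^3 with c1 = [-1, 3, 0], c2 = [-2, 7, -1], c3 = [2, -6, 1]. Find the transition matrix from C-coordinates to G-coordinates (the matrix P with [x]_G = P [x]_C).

Column j of P is [bj]_G, since P maps C-coordinates to G-coordinates.
Expressing b1 in G: b1 = c1 + c2 - 2c3, so column 1 of P is [1, 1, -2].
Doing the same for each bj gives P = [[1, -2, 0], [1, -2, 2], [-2, 0, 1]].

[[1, -2, 0], [1, -2, 2], [-2, 0, 1]]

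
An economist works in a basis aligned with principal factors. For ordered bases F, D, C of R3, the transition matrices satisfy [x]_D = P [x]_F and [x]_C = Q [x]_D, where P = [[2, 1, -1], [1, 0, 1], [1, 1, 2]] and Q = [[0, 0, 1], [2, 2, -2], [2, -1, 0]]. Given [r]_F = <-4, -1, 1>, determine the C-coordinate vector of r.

Composing the changes, [r]_C = Q P [r]_F.
Q P = [[1, 1, 2], [4, 0, -4], [3, 2, -3]]; applying this to <-4, -1, 1> gives <-3, -20, -17>.

<-3, -20, -17>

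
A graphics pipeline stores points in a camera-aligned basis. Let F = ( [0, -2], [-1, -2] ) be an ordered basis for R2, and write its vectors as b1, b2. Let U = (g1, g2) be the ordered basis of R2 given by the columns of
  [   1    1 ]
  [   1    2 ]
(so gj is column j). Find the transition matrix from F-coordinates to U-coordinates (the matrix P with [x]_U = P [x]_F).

[[2, 0], [-2, -1]]

Let M have columns bj and N have columns gj. Then for every x, N [x]_U = x = M [x]_F, so P = N^(-1) M.
Since det N = 1, N^(-1) has integer entries; multiplying gives P = [[2, 0], [-2, -1]].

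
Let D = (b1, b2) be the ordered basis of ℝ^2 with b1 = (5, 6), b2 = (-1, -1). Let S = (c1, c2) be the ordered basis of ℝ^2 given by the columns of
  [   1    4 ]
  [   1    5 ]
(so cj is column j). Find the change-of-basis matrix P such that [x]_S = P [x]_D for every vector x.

Let M have columns bj and N have columns cj. Then for every x, N [x]_S = x = M [x]_D, so P = N^(-1) M.
Since det N = 1, N^(-1) has integer entries; multiplying gives P = [[1, -1], [1, 0]].

[[1, -1], [1, 0]]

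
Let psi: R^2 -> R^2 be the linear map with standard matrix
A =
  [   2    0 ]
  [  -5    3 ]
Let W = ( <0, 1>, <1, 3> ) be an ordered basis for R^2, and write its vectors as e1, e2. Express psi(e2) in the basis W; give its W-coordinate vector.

Compute psi(e2) = A e2 = <2, 4> in standard coordinates.
Then write this in W-coordinates: solve for y in y_1 e1 + y_2 e2 = <2, 4>.
This gives y = <-2, 2>, which is column 2 of [psi]_W.

<-2, 2>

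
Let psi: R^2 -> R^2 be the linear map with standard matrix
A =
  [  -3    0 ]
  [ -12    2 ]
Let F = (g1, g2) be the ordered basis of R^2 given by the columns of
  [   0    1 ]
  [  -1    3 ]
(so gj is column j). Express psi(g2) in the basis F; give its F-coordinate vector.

(-3, -3)

Compute psi(g2) = A g2 = (-3, -6) in standard coordinates.
Then write this in F-coordinates: solve for y in y_1 g1 + y_2 g2 = (-3, -6).
This gives y = (-3, -3), which is column 2 of [psi]_F.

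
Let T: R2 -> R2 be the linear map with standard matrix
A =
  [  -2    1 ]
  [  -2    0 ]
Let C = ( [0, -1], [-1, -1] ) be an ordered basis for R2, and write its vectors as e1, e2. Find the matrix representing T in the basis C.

Let P have columns e1, e2. Then [T]_C = P^(-1) A P.
Here det P = -1, so P^(-1) is integer; computing A P first and then P^(-1)(A P) gives [[-1, -1], [1, -1]].

[[-1, -1], [1, -1]]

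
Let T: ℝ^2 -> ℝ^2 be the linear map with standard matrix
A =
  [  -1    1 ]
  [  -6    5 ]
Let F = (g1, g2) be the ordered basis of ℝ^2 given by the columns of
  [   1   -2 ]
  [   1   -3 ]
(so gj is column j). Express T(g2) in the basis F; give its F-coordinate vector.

<3, 2>

Compute T(g2) = A g2 = <-1, -3> in standard coordinates.
Then write this in F-coordinates: solve for y in y_1 g1 + y_2 g2 = <-1, -3>.
This gives y = <3, 2>, which is column 2 of [T]_F.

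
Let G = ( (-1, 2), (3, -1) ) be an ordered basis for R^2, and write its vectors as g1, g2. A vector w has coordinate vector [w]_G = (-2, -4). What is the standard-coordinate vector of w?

(-10, 0)

w = M [w]_G, where M has columns g1, g2.
Carrying out the matrix-vector product, w = (-10, 0).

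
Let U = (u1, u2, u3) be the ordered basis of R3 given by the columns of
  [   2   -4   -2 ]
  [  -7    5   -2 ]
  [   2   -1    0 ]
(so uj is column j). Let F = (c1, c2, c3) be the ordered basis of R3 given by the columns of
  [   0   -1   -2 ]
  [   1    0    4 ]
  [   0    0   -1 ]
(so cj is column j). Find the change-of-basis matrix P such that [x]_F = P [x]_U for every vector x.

[[1, 1, -2], [2, 2, 2], [-2, 1, 0]]

Column j of P is [uj]_F, since P maps U-coordinates to F-coordinates.
Expressing u1 in F: u1 = c1 + 2c2 - 2c3, so column 1 of P is <1, 2, -2>.
Doing the same for each uj gives P = [[1, 1, -2], [2, 2, 2], [-2, 1, 0]].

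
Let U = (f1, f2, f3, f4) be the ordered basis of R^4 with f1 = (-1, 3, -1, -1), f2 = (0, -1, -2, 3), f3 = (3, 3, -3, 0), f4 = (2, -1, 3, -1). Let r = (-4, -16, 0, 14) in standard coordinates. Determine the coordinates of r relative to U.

(-2, 4, -2, 0)

Write r = c_1 f1 + ... + c_4 f4 and solve for the c_i.
Row-reducing the augmented matrix [M | r] gives c = (-2, 4, -2, 0).
Check: -2f1 + 4f2 - 2f3 + 0·f4 = (-4, -16, 0, 14).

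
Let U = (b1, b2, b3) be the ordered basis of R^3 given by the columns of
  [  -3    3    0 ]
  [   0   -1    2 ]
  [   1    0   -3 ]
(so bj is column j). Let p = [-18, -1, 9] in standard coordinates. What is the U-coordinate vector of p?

[3, -3, -2]

[p]_U is the unique c with M c = p, where M has columns b1, ..., b3.
Gaussian elimination on [M | p] yields c = (3, -3, -2).
Check: 3b1 - 3b2 - 2b3 = [-18, -1, 9].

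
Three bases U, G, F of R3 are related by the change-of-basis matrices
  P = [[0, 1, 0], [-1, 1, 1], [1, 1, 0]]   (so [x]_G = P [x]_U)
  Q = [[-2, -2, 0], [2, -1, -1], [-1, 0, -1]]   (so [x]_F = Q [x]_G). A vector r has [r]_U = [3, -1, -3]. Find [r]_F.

[16, 3, -1]

First [r]_G = P [r]_U = [-1, -7, 2].
Then [r]_F = Q [r]_G = [16, 3, -1].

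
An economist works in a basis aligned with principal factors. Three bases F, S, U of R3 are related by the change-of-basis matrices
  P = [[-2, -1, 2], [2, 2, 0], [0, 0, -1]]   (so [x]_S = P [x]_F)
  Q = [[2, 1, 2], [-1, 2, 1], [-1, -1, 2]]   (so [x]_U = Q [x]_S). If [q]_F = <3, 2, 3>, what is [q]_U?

Apply P to get S-coordinates <-2, 10, -3>, then Q to get U-coordinates.
The result is [q]_U = <0, 19, -14>.

<0, 19, -14>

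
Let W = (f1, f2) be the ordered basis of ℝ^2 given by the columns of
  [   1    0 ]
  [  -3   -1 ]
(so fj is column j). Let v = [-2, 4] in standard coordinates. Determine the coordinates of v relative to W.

[-2, 2]

Write v = c_1 f1 + c_2 f2 and solve for the c_i.
System: c_1 + 0c_2 = -2, -3c_1 - c_2 = 4; solving gives c_1 = -2, c_2 = 2.
Check: -2f1 + 2f2 = [-2, 4].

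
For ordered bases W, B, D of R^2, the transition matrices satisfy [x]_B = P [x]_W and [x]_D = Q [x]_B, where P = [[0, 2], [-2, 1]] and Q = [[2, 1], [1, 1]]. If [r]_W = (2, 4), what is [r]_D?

First [r]_B = P [r]_W = (8, 0).
Then [r]_D = Q [r]_B = (16, 8).

(16, 8)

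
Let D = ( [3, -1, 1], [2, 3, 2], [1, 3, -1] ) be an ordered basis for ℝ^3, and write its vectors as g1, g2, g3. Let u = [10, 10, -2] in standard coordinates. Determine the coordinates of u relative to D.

[2, 0, 4]

[u]_D is the unique c with M c = u, where M has columns g1, ..., g3.
Row-reducing the augmented matrix [M | u] gives c = (2, 0, 4).
Check: 2g1 + 0·g2 + 4g3 = [10, 10, -2].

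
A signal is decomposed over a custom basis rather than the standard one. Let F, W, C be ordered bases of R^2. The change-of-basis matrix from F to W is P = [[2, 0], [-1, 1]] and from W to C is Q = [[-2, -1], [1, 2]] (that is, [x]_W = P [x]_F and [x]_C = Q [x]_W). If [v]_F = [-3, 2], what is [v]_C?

[7, 4]

First [v]_W = P [v]_F = [-6, 5].
Then [v]_C = Q [v]_W = [7, 4].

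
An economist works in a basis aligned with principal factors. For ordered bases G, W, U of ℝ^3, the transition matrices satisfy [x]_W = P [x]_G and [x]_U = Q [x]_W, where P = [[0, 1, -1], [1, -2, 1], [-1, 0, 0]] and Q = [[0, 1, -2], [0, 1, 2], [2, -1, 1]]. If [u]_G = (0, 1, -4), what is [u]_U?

First [u]_W = P [u]_G = (5, -6, 0).
Then [u]_U = Q [u]_W = (-6, -6, 16).

(-6, -6, 16)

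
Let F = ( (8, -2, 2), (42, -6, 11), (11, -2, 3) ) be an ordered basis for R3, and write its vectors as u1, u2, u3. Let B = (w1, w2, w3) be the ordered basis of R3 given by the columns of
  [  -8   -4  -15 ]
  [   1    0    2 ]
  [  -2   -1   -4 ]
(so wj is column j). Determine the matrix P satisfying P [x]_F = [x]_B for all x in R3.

[[-2, -2, 0], [2, 1, 1], [0, -2, -1]]

Take x = uj: its F-coordinates are the j-th standard unit vector, so P e_j — column j of P — equals [uj]_B.
u1 = -2w1 + 2w2 + 0·w3, giving column 1 = (-2, 2, 0); repeating for each j gives P = [[-2, -2, 0], [2, 1, 1], [0, -2, -1]].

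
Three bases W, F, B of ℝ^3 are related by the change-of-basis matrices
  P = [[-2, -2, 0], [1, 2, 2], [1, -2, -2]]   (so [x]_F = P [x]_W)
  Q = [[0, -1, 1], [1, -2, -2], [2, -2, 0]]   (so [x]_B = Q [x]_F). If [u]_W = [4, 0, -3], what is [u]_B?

Composing the changes, [u]_B = Q P [u]_W.
Q P = [[0, -4, -4], [-6, -2, 0], [-6, -8, -4]]; applying this to [4, 0, -3] gives [12, -24, -12].

[12, -24, -12]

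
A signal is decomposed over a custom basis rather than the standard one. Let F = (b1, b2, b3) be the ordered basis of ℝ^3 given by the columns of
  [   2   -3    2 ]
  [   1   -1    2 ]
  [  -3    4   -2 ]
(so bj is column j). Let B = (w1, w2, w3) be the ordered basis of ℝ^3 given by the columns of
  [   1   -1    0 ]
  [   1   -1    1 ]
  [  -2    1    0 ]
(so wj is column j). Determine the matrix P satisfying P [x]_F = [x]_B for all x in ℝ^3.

[[1, -1, 0], [-1, 2, -2], [-1, 2, 0]]

Column j of P is [bj]_B, since P maps F-coordinates to B-coordinates.
Expressing b1 in B: b1 = w1 - w2 - w3, so column 1 of P is [1, -1, -1].
Doing the same for each bj gives P = [[1, -1, 0], [-1, 2, -2], [-1, 2, 0]].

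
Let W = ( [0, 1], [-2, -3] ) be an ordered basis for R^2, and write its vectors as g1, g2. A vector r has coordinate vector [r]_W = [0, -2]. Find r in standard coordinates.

The coordinates say r = 0·g1 - 2g2; adding the scaled basis vectors gives [4, 6].

[4, 6]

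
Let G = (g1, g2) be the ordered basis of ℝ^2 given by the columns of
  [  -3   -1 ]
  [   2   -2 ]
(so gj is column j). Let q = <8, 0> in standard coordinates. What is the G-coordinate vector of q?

[q]_G is the unique c with M c = q, where M has columns g1, g2.
System: -3c_1 - c_2 = 8, 2c_1 - 2c_2 = 0; solving gives c_1 = -2, c_2 = -2.
Check: -2g1 - 2g2 = <8, 0>.

<-2, -2>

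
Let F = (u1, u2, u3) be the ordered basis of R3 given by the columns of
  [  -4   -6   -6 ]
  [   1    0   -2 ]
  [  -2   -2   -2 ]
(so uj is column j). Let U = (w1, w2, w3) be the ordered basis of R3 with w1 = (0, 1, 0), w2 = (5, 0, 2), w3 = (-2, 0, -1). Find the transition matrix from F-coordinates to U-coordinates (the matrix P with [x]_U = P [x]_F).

[[1, 0, -2], [0, -2, -2], [2, -2, -2]]

Take x = uj: its F-coordinates are the j-th standard unit vector, so P e_j — column j of P — equals [uj]_U.
u1 = w1 + 0·w2 + 2w3, giving column 1 = (1, 0, 2); repeating for each j gives P = [[1, 0, -2], [0, -2, -2], [2, -2, -2]].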